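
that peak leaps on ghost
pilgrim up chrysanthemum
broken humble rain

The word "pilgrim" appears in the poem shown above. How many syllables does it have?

2

"pilgrim" has 2 syllables.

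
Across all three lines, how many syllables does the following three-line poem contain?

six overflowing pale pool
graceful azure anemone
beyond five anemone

22

Line 1: "six overflowing pale pool": 1+4+1+1 = 7
Line 2: "graceful azure anemone": 2+2+4 = 8
Line 3: "beyond five anemone": 2+1+4 = 7
Total: 7 + 8 + 7 = 22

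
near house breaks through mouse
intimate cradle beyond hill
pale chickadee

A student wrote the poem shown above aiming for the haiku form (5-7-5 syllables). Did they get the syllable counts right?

No

Line 1: near(1) + house(1) + breaks(1) + through(1) + mouse(1) = 5 ✓
Line 2: intimate(3) + cradle(2) + beyond(2) + hill(1) = 8 (expected 7)
Line 3: pale(1) + chickadee(3) = 4 (expected 5)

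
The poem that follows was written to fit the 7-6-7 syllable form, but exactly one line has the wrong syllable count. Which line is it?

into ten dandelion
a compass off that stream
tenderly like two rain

Line 3

Line 1: into(2) + ten(1) + dandelion(4) = 7 ✓
Line 2: a(1) + compass(2) + off(1) + that(1) + stream(1) = 6 ✓
Line 3: tenderly(3) + like(1) + two(1) + rain(1) = 6 (expected 7)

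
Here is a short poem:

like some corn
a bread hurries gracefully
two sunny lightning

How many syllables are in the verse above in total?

Line 1: like (1), some (1), corn (1) → 3
Line 2: a (1), bread (1), hurries (2), gracefully (3) → 7
Line 3: two (1), sunny (2), lightning (2) → 5
Total: 3 + 7 + 5 = 15

15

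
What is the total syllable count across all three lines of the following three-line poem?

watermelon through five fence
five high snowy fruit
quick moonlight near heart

Line 1: "watermelon through five fence": 4+1+1+1 = 7
Line 2: "five high snowy fruit": 1+1+2+1 = 5
Line 3: "quick moonlight near heart": 1+2+1+1 = 5
Total: 7 + 5 + 5 = 17

17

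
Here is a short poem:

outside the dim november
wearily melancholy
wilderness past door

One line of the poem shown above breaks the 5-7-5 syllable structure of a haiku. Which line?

Line 1

Line 1: outside (2), the (1), dim (1), november (3) → 7 (expected 5)
Line 2: wearily (3), melancholy (4) → 7 ✓
Line 3: wilderness (3), past (1), door (1) → 5 ✓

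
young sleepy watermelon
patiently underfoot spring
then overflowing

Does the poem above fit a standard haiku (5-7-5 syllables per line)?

Line 1: young (1), sleepy (2), watermelon (4) → 7 (expected 5)
Line 2: patiently (3), underfoot (3), spring (1) → 7 ✓
Line 3: then (1), overflowing (4) → 5 ✓

No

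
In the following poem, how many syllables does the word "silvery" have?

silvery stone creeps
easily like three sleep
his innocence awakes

3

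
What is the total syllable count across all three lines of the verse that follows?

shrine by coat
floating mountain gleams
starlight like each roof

Line 1: shrine(1) + by(1) + coat(1) = 3
Line 2: floating(2) + mountain(2) + gleams(1) = 5
Line 3: starlight(2) + like(1) + each(1) + roof(1) = 5
Total: 3 + 5 + 5 = 13

13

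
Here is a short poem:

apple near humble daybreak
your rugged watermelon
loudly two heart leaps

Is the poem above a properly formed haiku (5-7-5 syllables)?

Line 1: apple (2), near (1), humble (2), daybreak (2) → 7 (expected 5)
Line 2: your (1), rugged (2), watermelon (4) → 7 ✓
Line 3: loudly (2), two (1), heart (1), leaps (1) → 5 ✓

No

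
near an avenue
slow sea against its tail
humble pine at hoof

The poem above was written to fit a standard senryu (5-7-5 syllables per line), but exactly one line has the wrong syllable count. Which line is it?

Line 1: near (1), an (1), avenue (3) → 5 ✓
Line 2: slow (1), sea (1), against (2), its (1), tail (1) → 6 (expected 7)
Line 3: humble (2), pine (1), at (1), hoof (1) → 5 ✓

The second line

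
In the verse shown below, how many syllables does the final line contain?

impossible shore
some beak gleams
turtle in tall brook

The final line: turtle(2) + in(1) + tall(1) + brook(1) = 5

5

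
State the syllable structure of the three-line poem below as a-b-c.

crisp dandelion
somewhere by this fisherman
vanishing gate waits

Line 1: "crisp dandelion": 1+4 = 5
Line 2: "somewhere by this fisherman": 2+1+1+3 = 7
Line 3: "vanishing gate waits": 3+1+1 = 5

5-7-5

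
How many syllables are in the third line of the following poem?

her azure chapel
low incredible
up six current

4

The third line: up (1), six (1), current (2) → 4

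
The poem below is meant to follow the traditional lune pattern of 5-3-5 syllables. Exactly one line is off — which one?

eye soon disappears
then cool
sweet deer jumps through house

Line 1: eye (1), soon (1), disappears (3) → 5 ✓
Line 2: then (1), cool (1) → 2 (expected 3)
Line 3: sweet (1), deer (1), jumps (1), through (1), house (1) → 5 ✓

The second line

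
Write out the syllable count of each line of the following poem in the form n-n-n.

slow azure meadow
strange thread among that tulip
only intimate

Line 1: "slow azure meadow": 1+2+2 = 5
Line 2: "strange thread among that tulip": 1+1+2+1+2 = 7
Line 3: "only intimate": 2+3 = 5

5-7-5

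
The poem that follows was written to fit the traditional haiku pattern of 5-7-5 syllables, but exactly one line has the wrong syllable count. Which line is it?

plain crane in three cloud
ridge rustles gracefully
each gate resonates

The second line

Line 1: "plain crane in three cloud": 1+1+1+1+1 = 5 ✓
Line 2: "ridge rustles gracefully": 1+2+3 = 6 (expected 7)
Line 3: "each gate resonates": 1+1+3 = 5 ✓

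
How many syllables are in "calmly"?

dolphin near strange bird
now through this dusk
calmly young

"calmly" has 2 syllables.

2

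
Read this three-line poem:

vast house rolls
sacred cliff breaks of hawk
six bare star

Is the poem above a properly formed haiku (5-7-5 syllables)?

No

Line 1: "vast house rolls": 1+1+1 = 3 (expected 5)
Line 2: "sacred cliff breaks of hawk": 2+1+1+1+1 = 6 (expected 7)
Line 3: "six bare star": 1+1+1 = 3 (expected 5)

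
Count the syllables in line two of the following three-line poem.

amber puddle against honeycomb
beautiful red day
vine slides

5

Line two: "beautiful red day": 3+1+1 = 5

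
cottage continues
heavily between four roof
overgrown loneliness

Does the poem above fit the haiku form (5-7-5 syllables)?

No

Line 1: "cottage continues": 2+3 = 5 ✓
Line 2: "heavily between four roof": 3+2+1+1 = 7 ✓
Line 3: "overgrown loneliness": 3+3 = 6 (expected 5)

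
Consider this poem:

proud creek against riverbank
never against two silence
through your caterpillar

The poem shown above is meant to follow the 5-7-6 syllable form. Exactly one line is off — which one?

Line 1

Line 1: proud (1), creek (1), against (2), riverbank (3) → 7 (expected 5)
Line 2: never (2), against (2), two (1), silence (2) → 7 ✓
Line 3: through (1), your (1), caterpillar (4) → 6 ✓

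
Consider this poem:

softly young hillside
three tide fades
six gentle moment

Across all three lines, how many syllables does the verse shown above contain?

13

Line 1: softly (2), young (1), hillside (2) → 5
Line 2: three (1), tide (1), fades (1) → 3
Line 3: six (1), gentle (2), moment (2) → 5
Total: 5 + 3 + 5 = 13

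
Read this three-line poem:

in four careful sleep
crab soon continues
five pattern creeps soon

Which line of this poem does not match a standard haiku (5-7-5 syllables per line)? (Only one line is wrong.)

Line 2

Line 1: in (1), four (1), careful (2), sleep (1) → 5 ✓
Line 2: crab (1), soon (1), continues (3) → 5 (expected 7)
Line 3: five (1), pattern (2), creeps (1), soon (1) → 5 ✓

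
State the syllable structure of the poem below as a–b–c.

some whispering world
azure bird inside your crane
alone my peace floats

Line 1: "some whispering world": 1+3+1 = 5
Line 2: "azure bird inside your crane": 2+1+2+1+1 = 7
Line 3: "alone my peace floats": 2+1+1+1 = 5

5–7–5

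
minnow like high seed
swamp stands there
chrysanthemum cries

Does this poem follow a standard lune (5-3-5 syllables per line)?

Yes

Line 1: "minnow like high seed": 2+1+1+1 = 5 ✓
Line 2: "swamp stands there": 1+1+1 = 3 ✓
Line 3: "chrysanthemum cries": 4+1 = 5 ✓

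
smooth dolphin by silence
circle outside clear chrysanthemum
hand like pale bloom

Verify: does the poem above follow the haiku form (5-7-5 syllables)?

No

Line 1: smooth (1), dolphin (2), by (1), silence (2) → 6 (expected 5)
Line 2: circle (2), outside (2), clear (1), chrysanthemum (4) → 9 (expected 7)
Line 3: hand (1), like (1), pale (1), bloom (1) → 4 (expected 5)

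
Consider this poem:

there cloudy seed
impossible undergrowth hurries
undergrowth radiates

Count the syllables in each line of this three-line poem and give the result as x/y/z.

Line 1: "there cloudy seed": 1+2+1 = 4
Line 2: "impossible undergrowth hurries": 4+3+2 = 9
Line 3: "undergrowth radiates": 3+3 = 6

4/9/6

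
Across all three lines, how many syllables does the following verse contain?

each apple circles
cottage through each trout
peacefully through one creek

Line 1: each (1), apple (2), circles (2) → 5
Line 2: cottage (2), through (1), each (1), trout (1) → 5
Line 3: peacefully (3), through (1), one (1), creek (1) → 6
Total: 5 + 5 + 6 = 16

16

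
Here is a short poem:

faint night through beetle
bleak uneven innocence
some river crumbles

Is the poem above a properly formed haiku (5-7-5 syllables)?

Yes

Line 1: "faint night through beetle": 1+1+1+2 = 5 ✓
Line 2: "bleak uneven innocence": 1+3+3 = 7 ✓
Line 3: "some river crumbles": 1+2+2 = 5 ✓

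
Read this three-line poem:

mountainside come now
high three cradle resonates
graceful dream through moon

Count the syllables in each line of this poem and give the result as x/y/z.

5/7/5

Line 1: mountainside(3) + come(1) + now(1) = 5
Line 2: high(1) + three(1) + cradle(2) + resonates(3) = 7
Line 3: graceful(2) + dream(1) + through(1) + moon(1) = 5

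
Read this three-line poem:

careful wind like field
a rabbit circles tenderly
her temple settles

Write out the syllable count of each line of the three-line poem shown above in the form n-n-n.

Line 1: careful (2), wind (1), like (1), field (1) → 5
Line 2: a (1), rabbit (2), circles (2), tenderly (3) → 8
Line 3: her (1), temple (2), settles (2) → 5

5-8-5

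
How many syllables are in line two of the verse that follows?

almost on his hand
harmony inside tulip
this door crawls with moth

Line two: harmony (3), inside (2), tulip (2) → 7

7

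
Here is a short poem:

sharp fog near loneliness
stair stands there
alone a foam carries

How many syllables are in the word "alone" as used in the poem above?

2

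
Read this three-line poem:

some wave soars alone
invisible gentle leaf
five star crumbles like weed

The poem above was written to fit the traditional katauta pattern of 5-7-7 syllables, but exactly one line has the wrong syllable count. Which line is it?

The third line

Line 1: some(1) + wave(1) + soars(1) + alone(2) = 5 ✓
Line 2: invisible(4) + gentle(2) + leaf(1) = 7 ✓
Line 3: five(1) + star(1) + crumbles(2) + like(1) + weed(1) = 6 (expected 7)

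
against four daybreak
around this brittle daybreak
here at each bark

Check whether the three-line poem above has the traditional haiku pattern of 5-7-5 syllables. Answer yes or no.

Line 1: "against four daybreak": 2+1+2 = 5 ✓
Line 2: "around this brittle daybreak": 2+1+2+2 = 7 ✓
Line 3: "here at each bark": 1+1+1+1 = 4 (expected 5)

No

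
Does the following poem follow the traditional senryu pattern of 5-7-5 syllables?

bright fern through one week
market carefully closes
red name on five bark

Line 1: "bright fern through one week": 1+1+1+1+1 = 5 ✓
Line 2: "market carefully closes": 2+3+2 = 7 ✓
Line 3: "red name on five bark": 1+1+1+1+1 = 5 ✓

Yes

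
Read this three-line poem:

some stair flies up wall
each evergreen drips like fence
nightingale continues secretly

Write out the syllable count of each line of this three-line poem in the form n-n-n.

5-7-9

Line 1: "some stair flies up wall": 1+1+1+1+1 = 5
Line 2: "each evergreen drips like fence": 1+3+1+1+1 = 7
Line 3: "nightingale continues secretly": 3+3+3 = 9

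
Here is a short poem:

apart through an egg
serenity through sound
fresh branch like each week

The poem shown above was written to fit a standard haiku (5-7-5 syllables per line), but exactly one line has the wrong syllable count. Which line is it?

Line 1: apart(2) + through(1) + an(1) + egg(1) = 5 ✓
Line 2: serenity(4) + through(1) + sound(1) = 6 (expected 7)
Line 3: fresh(1) + branch(1) + like(1) + each(1) + week(1) = 5 ✓

Line 2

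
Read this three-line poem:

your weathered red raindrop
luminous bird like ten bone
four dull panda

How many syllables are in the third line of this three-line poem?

4

The third line: four(1) + dull(1) + panda(2) = 4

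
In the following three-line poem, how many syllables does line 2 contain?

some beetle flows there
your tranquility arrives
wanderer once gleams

7

Line 2: your (1), tranquility (4), arrives (2) → 7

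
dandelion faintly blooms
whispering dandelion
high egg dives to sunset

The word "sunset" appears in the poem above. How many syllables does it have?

2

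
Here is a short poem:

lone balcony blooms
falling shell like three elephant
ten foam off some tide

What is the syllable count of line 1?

Line 1: "lone balcony blooms": 1+3+1 = 5

5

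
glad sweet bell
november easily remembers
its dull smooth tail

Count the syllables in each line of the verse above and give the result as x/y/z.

Line 1: "glad sweet bell": 1+1+1 = 3
Line 2: "november easily remembers": 3+3+3 = 9
Line 3: "its dull smooth tail": 1+1+1+1 = 4

3/9/4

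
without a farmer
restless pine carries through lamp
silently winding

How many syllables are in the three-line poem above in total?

17

Line 1: without (2), a (1), farmer (2) → 5
Line 2: restless (2), pine (1), carries (2), through (1), lamp (1) → 7
Line 3: silently (3), winding (2) → 5
Total: 5 + 7 + 5 = 17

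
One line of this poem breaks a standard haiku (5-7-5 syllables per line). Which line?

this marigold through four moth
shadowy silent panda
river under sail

Line 1: this(1) + marigold(3) + through(1) + four(1) + moth(1) = 7 (expected 5)
Line 2: shadowy(3) + silent(2) + panda(2) = 7 ✓
Line 3: river(2) + under(2) + sail(1) = 5 ✓

The first line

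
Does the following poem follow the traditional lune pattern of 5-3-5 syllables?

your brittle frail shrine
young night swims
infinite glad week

Yes

Line 1: your (1), brittle (2), frail (1), shrine (1) → 5 ✓
Line 2: young (1), night (1), swims (1) → 3 ✓
Line 3: infinite (3), glad (1), week (1) → 5 ✓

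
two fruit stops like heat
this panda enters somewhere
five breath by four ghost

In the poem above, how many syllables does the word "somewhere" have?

"somewhere" has 2 syllables.

2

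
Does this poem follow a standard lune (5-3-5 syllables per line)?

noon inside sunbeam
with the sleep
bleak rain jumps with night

Yes

Line 1: noon (1), inside (2), sunbeam (2) → 5 ✓
Line 2: with (1), the (1), sleep (1) → 3 ✓
Line 3: bleak (1), rain (1), jumps (1), with (1), night (1) → 5 ✓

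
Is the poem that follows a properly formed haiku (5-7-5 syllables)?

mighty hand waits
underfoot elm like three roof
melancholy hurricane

No

Line 1: mighty(2) + hand(1) + waits(1) = 4 (expected 5)
Line 2: underfoot(3) + elm(1) + like(1) + three(1) + roof(1) = 7 ✓
Line 3: melancholy(4) + hurricane(3) = 7 (expected 5)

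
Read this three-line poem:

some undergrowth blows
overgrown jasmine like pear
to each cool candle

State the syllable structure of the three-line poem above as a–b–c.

Line 1: some (1), undergrowth (3), blows (1) → 5
Line 2: overgrown (3), jasmine (2), like (1), pear (1) → 7
Line 3: to (1), each (1), cool (1), candle (2) → 5

5–7–5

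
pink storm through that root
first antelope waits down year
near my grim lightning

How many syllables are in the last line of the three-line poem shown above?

The last line: near(1) + my(1) + grim(1) + lightning(2) = 5

5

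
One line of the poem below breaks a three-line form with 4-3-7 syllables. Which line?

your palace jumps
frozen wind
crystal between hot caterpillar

Line 1: "your palace jumps": 1+2+1 = 4 ✓
Line 2: "frozen wind": 2+1 = 3 ✓
Line 3: "crystal between hot caterpillar": 2+2+1+4 = 9 (expected 7)

Line 3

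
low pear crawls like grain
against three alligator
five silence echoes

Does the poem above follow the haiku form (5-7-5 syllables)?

Yes

Line 1: "low pear crawls like grain": 1+1+1+1+1 = 5 ✓
Line 2: "against three alligator": 2+1+4 = 7 ✓
Line 3: "five silence echoes": 1+2+2 = 5 ✓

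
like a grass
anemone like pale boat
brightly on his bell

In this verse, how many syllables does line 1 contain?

3

Line 1: like(1) + a(1) + grass(1) = 3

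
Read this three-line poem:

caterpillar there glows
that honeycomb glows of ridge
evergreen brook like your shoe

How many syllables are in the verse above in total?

Line 1: "caterpillar there glows": 4+1+1 = 6
Line 2: "that honeycomb glows of ridge": 1+3+1+1+1 = 7
Line 3: "evergreen brook like your shoe": 3+1+1+1+1 = 7
Total: 6 + 7 + 7 = 20

20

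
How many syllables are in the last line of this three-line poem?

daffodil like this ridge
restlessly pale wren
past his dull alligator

7

The last line: past (1), his (1), dull (1), alligator (4) → 7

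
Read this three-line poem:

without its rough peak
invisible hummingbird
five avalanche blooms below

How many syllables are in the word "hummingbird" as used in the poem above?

3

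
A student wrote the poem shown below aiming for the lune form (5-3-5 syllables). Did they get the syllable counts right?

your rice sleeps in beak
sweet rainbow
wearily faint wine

Line 1: your (1), rice (1), sleeps (1), in (1), beak (1) → 5 ✓
Line 2: sweet (1), rainbow (2) → 3 ✓
Line 3: wearily (3), faint (1), wine (1) → 5 ✓

Yes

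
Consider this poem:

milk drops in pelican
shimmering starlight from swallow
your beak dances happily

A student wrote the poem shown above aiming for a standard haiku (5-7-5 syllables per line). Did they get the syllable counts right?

No

Line 1: milk (1), drops (1), in (1), pelican (3) → 6 (expected 5)
Line 2: shimmering (3), starlight (2), from (1), swallow (2) → 8 (expected 7)
Line 3: your (1), beak (1), dances (2), happily (3) → 7 (expected 5)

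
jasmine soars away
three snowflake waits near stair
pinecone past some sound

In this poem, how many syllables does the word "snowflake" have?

2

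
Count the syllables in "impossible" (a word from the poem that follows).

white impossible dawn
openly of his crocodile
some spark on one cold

4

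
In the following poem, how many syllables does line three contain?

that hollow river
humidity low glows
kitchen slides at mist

Line three: "kitchen slides at mist": 2+1+1+1 = 5

5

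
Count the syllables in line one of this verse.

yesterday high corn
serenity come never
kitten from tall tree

Line one: "yesterday high corn": 3+1+1 = 5

5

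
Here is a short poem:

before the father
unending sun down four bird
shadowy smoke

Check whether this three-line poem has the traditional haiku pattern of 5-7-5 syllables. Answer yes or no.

Line 1: before(2) + the(1) + father(2) = 5 ✓
Line 2: unending(3) + sun(1) + down(1) + four(1) + bird(1) = 7 ✓
Line 3: shadowy(3) + smoke(1) = 4 (expected 5)

No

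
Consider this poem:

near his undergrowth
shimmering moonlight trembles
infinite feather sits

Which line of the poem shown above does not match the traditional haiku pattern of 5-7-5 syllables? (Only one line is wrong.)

Line 1: "near his undergrowth": 1+1+3 = 5 ✓
Line 2: "shimmering moonlight trembles": 3+2+2 = 7 ✓
Line 3: "infinite feather sits": 3+2+1 = 6 (expected 5)

The third line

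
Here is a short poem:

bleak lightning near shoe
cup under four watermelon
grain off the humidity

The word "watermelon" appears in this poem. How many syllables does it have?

"watermelon" has 4 syllables.

4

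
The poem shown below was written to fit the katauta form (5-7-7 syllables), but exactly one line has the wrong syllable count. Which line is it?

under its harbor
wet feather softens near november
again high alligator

Line 1: "under its harbor": 2+1+2 = 5 ✓
Line 2: "wet feather softens near november": 1+2+2+1+3 = 9 (expected 7)
Line 3: "again high alligator": 2+1+4 = 7 ✓

The second line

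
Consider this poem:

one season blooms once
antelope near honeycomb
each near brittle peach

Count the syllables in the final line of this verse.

The final line: each (1), near (1), brittle (2), peach (1) → 5

5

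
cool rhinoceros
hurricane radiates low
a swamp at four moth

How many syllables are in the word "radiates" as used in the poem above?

3

"radiates" has 3 syllables.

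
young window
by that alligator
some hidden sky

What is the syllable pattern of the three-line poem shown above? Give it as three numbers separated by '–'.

Line 1: young(1) + window(2) = 3
Line 2: by(1) + that(1) + alligator(4) = 6
Line 3: some(1) + hidden(2) + sky(1) = 4

3–6–4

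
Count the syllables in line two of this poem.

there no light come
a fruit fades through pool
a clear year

5

Line two: a(1) + fruit(1) + fades(1) + through(1) + pool(1) = 5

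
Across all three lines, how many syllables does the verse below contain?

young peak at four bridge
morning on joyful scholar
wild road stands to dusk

Line 1: young (1), peak (1), at (1), four (1), bridge (1) → 5
Line 2: morning (2), on (1), joyful (2), scholar (2) → 7
Line 3: wild (1), road (1), stands (1), to (1), dusk (1) → 5
Total: 5 + 7 + 5 = 17

17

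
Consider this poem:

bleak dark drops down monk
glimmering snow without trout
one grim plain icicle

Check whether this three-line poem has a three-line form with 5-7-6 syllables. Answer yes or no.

Line 1: bleak(1) + dark(1) + drops(1) + down(1) + monk(1) = 5 ✓
Line 2: glimmering(3) + snow(1) + without(2) + trout(1) = 7 ✓
Line 3: one(1) + grim(1) + plain(1) + icicle(3) = 6 ✓

Yes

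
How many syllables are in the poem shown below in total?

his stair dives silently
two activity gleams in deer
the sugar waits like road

20

Line 1: his(1) + stair(1) + dives(1) + silently(3) = 6
Line 2: two(1) + activity(4) + gleams(1) + in(1) + deer(1) = 8
Line 3: the(1) + sugar(2) + waits(1) + like(1) + road(1) = 6
Total: 6 + 8 + 6 = 20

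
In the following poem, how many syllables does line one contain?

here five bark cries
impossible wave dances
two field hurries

4

Line one: "here five bark cries": 1+1+1+1 = 4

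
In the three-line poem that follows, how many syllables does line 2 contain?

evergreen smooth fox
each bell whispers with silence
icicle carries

Line 2: each(1) + bell(1) + whispers(2) + with(1) + silence(2) = 7

7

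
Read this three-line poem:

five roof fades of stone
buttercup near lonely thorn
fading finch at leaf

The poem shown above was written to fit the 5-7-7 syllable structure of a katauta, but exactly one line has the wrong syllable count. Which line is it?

Line 3

Line 1: five (1), roof (1), fades (1), of (1), stone (1) → 5 ✓
Line 2: buttercup (3), near (1), lonely (2), thorn (1) → 7 ✓
Line 3: fading (2), finch (1), at (1), leaf (1) → 5 (expected 7)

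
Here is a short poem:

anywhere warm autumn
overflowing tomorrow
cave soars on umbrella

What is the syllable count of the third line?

6

The third line: cave (1), soars (1), on (1), umbrella (3) → 6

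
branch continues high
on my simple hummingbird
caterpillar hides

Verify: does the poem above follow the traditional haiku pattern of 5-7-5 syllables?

Line 1: "branch continues high": 1+3+1 = 5 ✓
Line 2: "on my simple hummingbird": 1+1+2+3 = 7 ✓
Line 3: "caterpillar hides": 4+1 = 5 ✓

Yes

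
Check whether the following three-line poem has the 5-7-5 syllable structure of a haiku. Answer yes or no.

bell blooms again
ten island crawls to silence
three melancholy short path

No

Line 1: "bell blooms again": 1+1+2 = 4 (expected 5)
Line 2: "ten island crawls to silence": 1+2+1+1+2 = 7 ✓
Line 3: "three melancholy short path": 1+4+1+1 = 7 (expected 5)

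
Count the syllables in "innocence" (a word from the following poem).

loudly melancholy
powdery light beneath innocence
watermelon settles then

"innocence" has 3 syllables.

3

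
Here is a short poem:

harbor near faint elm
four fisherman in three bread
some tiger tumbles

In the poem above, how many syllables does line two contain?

Line two: "four fisherman in three bread": 1+3+1+1+1 = 7

7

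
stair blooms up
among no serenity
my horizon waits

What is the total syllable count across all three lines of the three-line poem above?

15

Line 1: "stair blooms up": 1+1+1 = 3
Line 2: "among no serenity": 2+1+4 = 7
Line 3: "my horizon waits": 1+3+1 = 5
Total: 3 + 7 + 5 = 15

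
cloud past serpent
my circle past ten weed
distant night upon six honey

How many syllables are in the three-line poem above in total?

18

Line 1: cloud(1) + past(1) + serpent(2) = 4
Line 2: my(1) + circle(2) + past(1) + ten(1) + weed(1) = 6
Line 3: distant(2) + night(1) + upon(2) + six(1) + honey(2) = 8
Total: 4 + 6 + 8 = 18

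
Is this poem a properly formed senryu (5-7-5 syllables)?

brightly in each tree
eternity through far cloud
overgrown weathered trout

Line 1: "brightly in each tree": 2+1+1+1 = 5 ✓
Line 2: "eternity through far cloud": 4+1+1+1 = 7 ✓
Line 3: "overgrown weathered trout": 3+2+1 = 6 (expected 5)

No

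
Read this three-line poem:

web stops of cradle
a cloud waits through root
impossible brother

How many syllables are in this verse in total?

Line 1: "web stops of cradle": 1+1+1+2 = 5
Line 2: "a cloud waits through root": 1+1+1+1+1 = 5
Line 3: "impossible brother": 4+2 = 6
Total: 5 + 5 + 6 = 16

16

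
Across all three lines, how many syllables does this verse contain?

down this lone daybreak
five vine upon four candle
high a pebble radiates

Line 1: "down this lone daybreak": 1+1+1+2 = 5
Line 2: "five vine upon four candle": 1+1+2+1+2 = 7
Line 3: "high a pebble radiates": 1+1+2+3 = 7
Total: 5 + 7 + 7 = 19

19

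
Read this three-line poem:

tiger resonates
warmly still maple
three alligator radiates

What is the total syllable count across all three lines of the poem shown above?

Line 1: tiger(2) + resonates(3) = 5
Line 2: warmly(2) + still(1) + maple(2) = 5
Line 3: three(1) + alligator(4) + radiates(3) = 8
Total: 5 + 5 + 8 = 18

18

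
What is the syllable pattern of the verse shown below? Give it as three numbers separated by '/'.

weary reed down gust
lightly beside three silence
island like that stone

Line 1: weary(2) + reed(1) + down(1) + gust(1) = 5
Line 2: lightly(2) + beside(2) + three(1) + silence(2) = 7
Line 3: island(2) + like(1) + that(1) + stone(1) = 5

5/7/5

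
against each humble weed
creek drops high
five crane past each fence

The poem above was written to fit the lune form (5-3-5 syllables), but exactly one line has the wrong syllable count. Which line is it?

Line 1: "against each humble weed": 2+1+2+1 = 6 (expected 5)
Line 2: "creek drops high": 1+1+1 = 3 ✓
Line 3: "five crane past each fence": 1+1+1+1+1 = 5 ✓

The first line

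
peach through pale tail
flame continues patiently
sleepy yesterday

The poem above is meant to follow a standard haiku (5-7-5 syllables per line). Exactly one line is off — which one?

Line 1: peach(1) + through(1) + pale(1) + tail(1) = 4 (expected 5)
Line 2: flame(1) + continues(3) + patiently(3) = 7 ✓
Line 3: sleepy(2) + yesterday(3) = 5 ✓

The first line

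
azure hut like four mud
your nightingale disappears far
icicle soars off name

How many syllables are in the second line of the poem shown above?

8

The second line: your (1), nightingale (3), disappears (3), far (1) → 8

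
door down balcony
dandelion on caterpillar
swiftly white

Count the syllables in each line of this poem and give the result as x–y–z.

Line 1: door(1) + down(1) + balcony(3) = 5
Line 2: dandelion(4) + on(1) + caterpillar(4) = 9
Line 3: swiftly(2) + white(1) = 3

5–9–3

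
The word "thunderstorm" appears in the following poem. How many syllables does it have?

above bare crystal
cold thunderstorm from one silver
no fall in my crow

"thunderstorm" has 3 syllables.

3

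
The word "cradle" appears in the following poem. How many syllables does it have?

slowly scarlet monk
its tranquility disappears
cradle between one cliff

"cradle" has 2 syllables.

2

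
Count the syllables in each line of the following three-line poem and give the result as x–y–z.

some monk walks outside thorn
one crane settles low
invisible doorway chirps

6–5–7

Line 1: some (1), monk (1), walks (1), outside (2), thorn (1) → 6
Line 2: one (1), crane (1), settles (2), low (1) → 5
Line 3: invisible (4), doorway (2), chirps (1) → 7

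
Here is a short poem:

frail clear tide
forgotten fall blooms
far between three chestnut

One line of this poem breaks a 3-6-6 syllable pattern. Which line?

The second line

Line 1: frail (1), clear (1), tide (1) → 3 ✓
Line 2: forgotten (3), fall (1), blooms (1) → 5 (expected 6)
Line 3: far (1), between (2), three (1), chestnut (2) → 6 ✓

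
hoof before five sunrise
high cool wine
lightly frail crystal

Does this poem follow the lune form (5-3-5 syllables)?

No

Line 1: hoof (1), before (2), five (1), sunrise (2) → 6 (expected 5)
Line 2: high (1), cool (1), wine (1) → 3 ✓
Line 3: lightly (2), frail (1), crystal (2) → 5 ✓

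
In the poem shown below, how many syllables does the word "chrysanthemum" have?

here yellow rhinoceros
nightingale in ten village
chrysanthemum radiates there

4

"chrysanthemum" has 4 syllables.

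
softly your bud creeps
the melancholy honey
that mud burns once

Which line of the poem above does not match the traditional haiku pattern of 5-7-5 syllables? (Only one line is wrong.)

Line 3

Line 1: softly(2) + your(1) + bud(1) + creeps(1) = 5 ✓
Line 2: the(1) + melancholy(4) + honey(2) = 7 ✓
Line 3: that(1) + mud(1) + burns(1) + once(1) = 4 (expected 5)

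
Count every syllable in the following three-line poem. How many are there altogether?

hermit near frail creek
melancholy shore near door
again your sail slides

Line 1: "hermit near frail creek": 2+1+1+1 = 5
Line 2: "melancholy shore near door": 4+1+1+1 = 7
Line 3: "again your sail slides": 2+1+1+1 = 5
Total: 5 + 7 + 5 = 17

17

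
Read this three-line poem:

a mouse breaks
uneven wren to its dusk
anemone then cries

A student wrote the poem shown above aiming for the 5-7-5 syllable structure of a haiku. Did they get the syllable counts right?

Line 1: "a mouse breaks": 1+1+1 = 3 (expected 5)
Line 2: "uneven wren to its dusk": 3+1+1+1+1 = 7 ✓
Line 3: "anemone then cries": 4+1+1 = 6 (expected 5)

No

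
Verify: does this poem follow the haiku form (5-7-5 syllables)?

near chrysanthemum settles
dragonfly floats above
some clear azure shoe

No

Line 1: near (1), chrysanthemum (4), settles (2) → 7 (expected 5)
Line 2: dragonfly (3), floats (1), above (2) → 6 (expected 7)
Line 3: some (1), clear (1), azure (2), shoe (1) → 5 ✓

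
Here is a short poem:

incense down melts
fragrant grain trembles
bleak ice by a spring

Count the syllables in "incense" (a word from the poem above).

2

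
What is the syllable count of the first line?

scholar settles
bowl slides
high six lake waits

The first line: "scholar settles": 2+2 = 4

4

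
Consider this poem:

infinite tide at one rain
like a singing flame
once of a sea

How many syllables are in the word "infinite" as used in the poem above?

3

"infinite" has 3 syllables.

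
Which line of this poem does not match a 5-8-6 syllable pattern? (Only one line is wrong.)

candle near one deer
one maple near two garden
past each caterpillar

Line 2

Line 1: "candle near one deer": 2+1+1+1 = 5 ✓
Line 2: "one maple near two garden": 1+2+1+1+2 = 7 (expected 8)
Line 3: "past each caterpillar": 1+1+4 = 6 ✓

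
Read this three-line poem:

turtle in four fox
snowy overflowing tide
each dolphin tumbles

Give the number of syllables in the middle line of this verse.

7

The middle line: snowy (2), overflowing (4), tide (1) → 7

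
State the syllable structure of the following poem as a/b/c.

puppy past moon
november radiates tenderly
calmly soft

4/9/3

Line 1: puppy(2) + past(1) + moon(1) = 4
Line 2: november(3) + radiates(3) + tenderly(3) = 9
Line 3: calmly(2) + soft(1) = 3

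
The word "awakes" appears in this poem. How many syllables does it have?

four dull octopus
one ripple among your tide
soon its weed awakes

2

"awakes" has 2 syllables.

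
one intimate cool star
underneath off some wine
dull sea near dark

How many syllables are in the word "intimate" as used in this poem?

3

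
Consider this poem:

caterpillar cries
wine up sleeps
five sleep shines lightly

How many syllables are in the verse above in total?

Line 1: caterpillar(4) + cries(1) = 5
Line 2: wine(1) + up(1) + sleeps(1) = 3
Line 3: five(1) + sleep(1) + shines(1) + lightly(2) = 5
Total: 5 + 3 + 5 = 13

13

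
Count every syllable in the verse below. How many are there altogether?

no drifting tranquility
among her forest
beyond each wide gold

17

Line 1: no(1) + drifting(2) + tranquility(4) = 7
Line 2: among(2) + her(1) + forest(2) = 5
Line 3: beyond(2) + each(1) + wide(1) + gold(1) = 5
Total: 7 + 5 + 5 = 17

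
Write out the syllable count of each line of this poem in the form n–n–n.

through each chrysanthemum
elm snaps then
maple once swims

6–3–4

Line 1: "through each chrysanthemum": 1+1+4 = 6
Line 2: "elm snaps then": 1+1+1 = 3
Line 3: "maple once swims": 2+1+1 = 4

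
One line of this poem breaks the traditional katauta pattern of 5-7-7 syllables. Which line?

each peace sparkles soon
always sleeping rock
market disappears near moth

Line 1: each(1) + peace(1) + sparkles(2) + soon(1) = 5 ✓
Line 2: always(2) + sleeping(2) + rock(1) = 5 (expected 7)
Line 3: market(2) + disappears(3) + near(1) + moth(1) = 7 ✓

The second line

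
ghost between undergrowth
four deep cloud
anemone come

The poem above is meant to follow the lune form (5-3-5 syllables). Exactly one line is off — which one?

Line 1: ghost (1), between (2), undergrowth (3) → 6 (expected 5)
Line 2: four (1), deep (1), cloud (1) → 3 ✓
Line 3: anemone (4), come (1) → 5 ✓

The first line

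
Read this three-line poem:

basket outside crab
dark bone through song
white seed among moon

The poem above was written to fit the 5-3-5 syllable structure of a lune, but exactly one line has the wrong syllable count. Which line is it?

Line 1: "basket outside crab": 2+2+1 = 5 ✓
Line 2: "dark bone through song": 1+1+1+1 = 4 (expected 3)
Line 3: "white seed among moon": 1+1+2+1 = 5 ✓

The second line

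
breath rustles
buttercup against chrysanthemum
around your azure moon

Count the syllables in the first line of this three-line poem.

The first line: breath(1) + rustles(2) = 3

3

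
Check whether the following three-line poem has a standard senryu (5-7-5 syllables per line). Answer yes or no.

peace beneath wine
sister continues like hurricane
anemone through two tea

Line 1: peace (1), beneath (2), wine (1) → 4 (expected 5)
Line 2: sister (2), continues (3), like (1), hurricane (3) → 9 (expected 7)
Line 3: anemone (4), through (1), two (1), tea (1) → 7 (expected 5)

No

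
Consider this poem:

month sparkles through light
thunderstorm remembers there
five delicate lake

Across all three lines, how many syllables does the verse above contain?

17

Line 1: month(1) + sparkles(2) + through(1) + light(1) = 5
Line 2: thunderstorm(3) + remembers(3) + there(1) = 7
Line 3: five(1) + delicate(3) + lake(1) = 5
Total: 5 + 7 + 5 = 17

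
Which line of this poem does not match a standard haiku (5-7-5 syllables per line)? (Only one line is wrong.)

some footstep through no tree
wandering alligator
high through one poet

Line 1: some (1), footstep (2), through (1), no (1), tree (1) → 6 (expected 5)
Line 2: wandering (3), alligator (4) → 7 ✓
Line 3: high (1), through (1), one (1), poet (2) → 5 ✓

Line 1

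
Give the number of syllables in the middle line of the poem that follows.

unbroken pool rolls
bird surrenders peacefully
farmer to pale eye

The middle line: "bird surrenders peacefully": 1+3+3 = 7

7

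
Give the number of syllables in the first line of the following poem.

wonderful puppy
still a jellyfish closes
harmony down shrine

The first line: "wonderful puppy": 3+2 = 5

5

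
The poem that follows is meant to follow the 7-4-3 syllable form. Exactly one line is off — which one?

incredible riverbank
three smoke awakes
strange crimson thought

Line 1: incredible (4), riverbank (3) → 7 ✓
Line 2: three (1), smoke (1), awakes (2) → 4 ✓
Line 3: strange (1), crimson (2), thought (1) → 4 (expected 3)

The third line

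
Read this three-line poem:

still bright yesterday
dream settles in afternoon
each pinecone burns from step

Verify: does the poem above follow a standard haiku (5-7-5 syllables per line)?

Line 1: "still bright yesterday": 1+1+3 = 5 ✓
Line 2: "dream settles in afternoon": 1+2+1+3 = 7 ✓
Line 3: "each pinecone burns from step": 1+2+1+1+1 = 6 (expected 5)

No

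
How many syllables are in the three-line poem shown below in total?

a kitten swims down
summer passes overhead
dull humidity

17

Line 1: a (1), kitten (2), swims (1), down (1) → 5
Line 2: summer (2), passes (2), overhead (3) → 7
Line 3: dull (1), humidity (4) → 5
Total: 5 + 7 + 5 = 17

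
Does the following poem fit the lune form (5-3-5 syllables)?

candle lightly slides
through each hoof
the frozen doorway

Line 1: candle (2), lightly (2), slides (1) → 5 ✓
Line 2: through (1), each (1), hoof (1) → 3 ✓
Line 3: the (1), frozen (2), doorway (2) → 5 ✓

Yes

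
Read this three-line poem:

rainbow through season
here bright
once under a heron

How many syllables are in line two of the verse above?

Line two: here (1), bright (1) → 2

2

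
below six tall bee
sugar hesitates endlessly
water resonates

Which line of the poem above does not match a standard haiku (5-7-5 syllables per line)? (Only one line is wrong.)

Line 2

Line 1: below(2) + six(1) + tall(1) + bee(1) = 5 ✓
Line 2: sugar(2) + hesitates(3) + endlessly(3) = 8 (expected 7)
Line 3: water(2) + resonates(3) = 5 ✓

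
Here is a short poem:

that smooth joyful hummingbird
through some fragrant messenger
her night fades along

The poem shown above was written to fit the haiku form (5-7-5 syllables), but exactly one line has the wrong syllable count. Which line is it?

Line 1: that (1), smooth (1), joyful (2), hummingbird (3) → 7 (expected 5)
Line 2: through (1), some (1), fragrant (2), messenger (3) → 7 ✓
Line 3: her (1), night (1), fades (1), along (2) → 5 ✓

The first line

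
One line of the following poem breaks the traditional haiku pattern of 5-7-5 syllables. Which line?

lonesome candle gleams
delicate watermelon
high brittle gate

The third line

Line 1: lonesome (2), candle (2), gleams (1) → 5 ✓
Line 2: delicate (3), watermelon (4) → 7 ✓
Line 3: high (1), brittle (2), gate (1) → 4 (expected 5)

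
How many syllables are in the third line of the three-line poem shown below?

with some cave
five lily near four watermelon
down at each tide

The third line: down(1) + at(1) + each(1) + tide(1) = 4

4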